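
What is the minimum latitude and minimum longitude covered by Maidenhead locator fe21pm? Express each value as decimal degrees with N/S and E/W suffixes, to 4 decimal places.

48.5000° S, 74.7500° W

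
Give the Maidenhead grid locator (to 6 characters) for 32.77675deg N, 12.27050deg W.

IM32us

Add 180° to longitude and 90° to latitude: 167.7295, 122.7767.
Field: 167.7295/20 → 8 → I, 122.7767/10 → 12 → M; chars IM.
Square: 7.7295/2 → 3, 2.7767/1 → 2; chars 32.
Subsquare: 1.7295/0.0833333 → 20 → u, 0.7767/0.0416667 → 18 → s; chars us.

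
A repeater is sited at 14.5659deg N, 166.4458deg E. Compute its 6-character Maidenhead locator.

Shift to the Maidenhead origin (180°W, 90°S): lon 346.4458, lat 104.5659.
Field (20°×10°, letters A–R): lon ⌊346.4458/20⌋ = 17 → R; lat ⌊104.5659/10⌋ = 10 → K.
Square (2°×1°, digits 0–9): lon ⌊6.4458/2⌋ = 3; lat ⌊4.5659/1⌋ = 4.
Subsquare (5′×2.5′, letters a–x): lon ⌊0.4458/0.0833333⌋ = 5 → f; lat ⌊0.5659/0.0416667⌋ = 13 → n.

RK34fn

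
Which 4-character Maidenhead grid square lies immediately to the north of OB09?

Latitude square 9; +1 → 10, wraps to 0, carry into field.
Latitude field B = 1; +1 → 2 = C.
The longitude characters are unchanged.

OC00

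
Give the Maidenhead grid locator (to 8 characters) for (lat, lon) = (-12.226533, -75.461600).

Offset from 180°W / 90°S: lon 104.53840°, lat 77.77347°.
Field: 104.53840/20 → 5 → F, 77.77347/10 → 7 → H; chars FH.
Square: 4.53840/2 → 2, 7.77347/1 → 7; chars 27.
Subsquare: 0.53840/0.0833333 → 6 → g, 0.77347/0.0416667 → 18 → s; chars gs.
Extended square: 0.03840/0.00833333 → 4, 0.02347/0.00416667 → 5; chars 45.

FH27gs45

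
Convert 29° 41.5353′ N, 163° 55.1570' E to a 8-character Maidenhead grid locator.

RL19xq06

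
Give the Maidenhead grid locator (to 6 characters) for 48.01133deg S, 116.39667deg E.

OE81ex

Offset from 180°W / 90°S: lon 296.3967°, lat 41.9887°.
Field: 296.3967/20 → 14 → O, 41.9887/10 → 4 → E; chars OE.
Square: 16.3967/2 → 8, 1.9887/1 → 1; chars 81.
Subsquare: 0.3967/0.0833333 → 4 → e, 0.9887/0.0416667 → 23 → x; chars ex.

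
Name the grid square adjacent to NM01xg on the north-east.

Longitude subsquare x = 23; +1 → 24, wraps to 0 = a, carry into square.
Longitude square 0; +1 → 1.
Latitude subsquare g = 6; +1 → 7 = h.

NM11ah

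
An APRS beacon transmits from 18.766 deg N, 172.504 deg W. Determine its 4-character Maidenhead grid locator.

AK38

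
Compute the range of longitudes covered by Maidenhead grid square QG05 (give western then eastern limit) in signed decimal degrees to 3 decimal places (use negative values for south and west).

140.000, 142.000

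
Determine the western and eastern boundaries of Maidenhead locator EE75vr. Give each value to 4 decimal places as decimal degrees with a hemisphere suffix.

84.2500° W, 84.1667° W

Field E=4, E=4: +4·20° lon, +4·10° lat → SW at lon -100°, lat -50°.
Square 7, 5: +7·2° lon, +5·1° lat → SW at lon -86°, lat -45°.
Subsquare v=21, r=17: +21·0.0833333° lon, +17·0.0416667° lat → SW at lon -84.25°, lat -44.2917°.
Cell spans 0.0833333° lon × 0.0416667° lat.
west 84.2500° W, east 84.1667° W.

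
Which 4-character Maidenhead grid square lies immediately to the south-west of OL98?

OL87

Longitude square 9; −1 → 8.
Latitude square 8; −1 → 7.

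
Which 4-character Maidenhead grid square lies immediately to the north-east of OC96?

PC07

Longitude square 9; +1 → 10, wraps to 0, carry into field.
Longitude field O = 14; +1 → 15 = P.
Latitude square 6; +1 → 7.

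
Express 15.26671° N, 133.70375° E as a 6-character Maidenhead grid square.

PK65ug

Shift to the Maidenhead origin (180°W, 90°S): lon 313.7038, lat 105.2667.
Field (20°×10°, letters A–R): lon ⌊313.7038/20⌋ = 15 → P; lat ⌊105.2667/10⌋ = 10 → K.
Square (2°×1°, digits 0–9): lon ⌊13.7038/2⌋ = 6; lat ⌊5.2667/1⌋ = 5.
Subsquare (5′×2.5′, letters a–x): lon ⌊1.7038/0.0833333⌋ = 20 → u; lat ⌊0.2667/0.0416667⌋ = 6 → g.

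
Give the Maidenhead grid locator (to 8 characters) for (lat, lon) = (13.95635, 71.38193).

MK53qw59

Add 180° to longitude and 90° to latitude: 251.38193, 103.95635.
Field: 251.38193/20 → 12 → M, 103.95635/10 → 10 → K; chars MK.
Square: 11.38193/2 → 5, 3.95635/1 → 3; chars 53.
Subsquare: 1.38193/0.0833333 → 16 → q, 0.95635/0.0416667 → 22 → w; chars qw.
Extended square: 0.04860/0.00833333 → 5, 0.03968/0.00416667 → 9; chars 59.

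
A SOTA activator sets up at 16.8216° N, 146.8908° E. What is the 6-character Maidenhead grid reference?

Offset from 180°W / 90°S: lon 326.8908°, lat 106.8216°.
Field: 326.8908/20 → 16 → Q, 106.8216/10 → 10 → K; chars QK.
Square: 6.8908/2 → 3, 6.8216/1 → 6; chars 36.
Subsquare: 0.8908/0.0833333 → 10 → k, 0.8216/0.0416667 → 19 → t; chars kt.

QK36kt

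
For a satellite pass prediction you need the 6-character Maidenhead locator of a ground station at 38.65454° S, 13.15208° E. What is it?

JF61ni

Offset from 180°W / 90°S: lon 193.1521°, lat 51.3455°.
Field: lon ⌊193.1521/20⌋ = 9 → J; lat ⌊51.3455/10⌋ = 5 → F.
Square: lon ⌊13.1521/2⌋ = 6; lat ⌊1.3455/1⌋ = 1.
Subsquare: lon ⌊1.1521/0.0833333⌋ = 13 → n; lat ⌊0.3455/0.0416667⌋ = 8 → i.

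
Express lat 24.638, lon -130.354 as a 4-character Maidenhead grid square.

CL44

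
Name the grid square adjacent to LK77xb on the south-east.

LK87aa

Longitude subsquare x = 23; +1 → 24, wraps to 0 = a, carry into square.
Longitude square 7; +1 → 8.
Latitude subsquare b = 1; −1 → 0 = a.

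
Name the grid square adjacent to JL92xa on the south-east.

Longitude subsquare x = 23; +1 → 24, wraps to 0 = a, carry into square.
Longitude square 9; +1 → 10, wraps to 0, carry into field.
Longitude field J = 9; +1 → 10 = K.
Latitude subsquare a = 0; −1 → -1, wraps to 23 = x, carry into square.
Latitude square 2; −1 → 1.

KL01ax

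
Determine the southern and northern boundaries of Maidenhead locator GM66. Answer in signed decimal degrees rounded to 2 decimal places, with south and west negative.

Field G=6, M=12: +6·20° lon, +12·10° lat → SW at lon -60°, lat 30°.
Square 6, 6: +6·2° lon, +6·1° lat → SW at lon -48°, lat 36°.
Cell spans 2° lon × 1° lat.
south 36.00, north 37.00.

36.00, 37.00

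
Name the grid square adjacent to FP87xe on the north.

Latitude subsquare e = 4; +1 → 5 = f.
The longitude characters are unchanged.

FP87xf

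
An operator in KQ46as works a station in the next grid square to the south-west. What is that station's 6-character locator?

Longitude subsquare a = 0; −1 → -1, wraps to 23 = x, carry into square.
Longitude square 4; −1 → 3.
Latitude subsquare s = 18; −1 → 17 = r.

KQ36xr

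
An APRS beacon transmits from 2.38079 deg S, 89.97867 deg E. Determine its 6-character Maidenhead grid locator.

NI47xo

Add 180° to longitude and 90° to latitude: 269.9787, 87.6192.
Field (20°×10°, letters A–R): lon ⌊269.9787/20⌋ = 13 → N; lat ⌊87.6192/10⌋ = 8 → I.
Square (2°×1°, digits 0–9): lon ⌊9.9787/2⌋ = 4; lat ⌊7.6192/1⌋ = 7.
Subsquare (5′×2.5′, letters a–x): lon ⌊1.9787/0.0833333⌋ = 23 → x; lat ⌊0.6192/0.0416667⌋ = 14 → o.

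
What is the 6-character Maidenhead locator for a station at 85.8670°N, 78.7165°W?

Offset from 180°W / 90°S: lon 101.2835°, lat 175.8670°.
Field: 101.2835/20 → 5 → F, 175.8670/10 → 17 → R; chars FR.
Square: 1.2835/2 → 0, 5.8670/1 → 5; chars 05.
Subsquare: 1.2835/0.0833333 → 15 → p, 0.8670/0.0416667 → 20 → u; chars pu.

FR05pu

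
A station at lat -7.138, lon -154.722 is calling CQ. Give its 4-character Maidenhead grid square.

BI22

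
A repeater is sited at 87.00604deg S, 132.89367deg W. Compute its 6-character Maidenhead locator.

CA32nx

Add 180° to longitude and 90° to latitude: 47.1063, 2.9940.
Field: 47.1063/20 → 2 → C, 2.9940/10 → 0 → A; chars CA.
Square: 7.1063/2 → 3, 2.9940/1 → 2; chars 32.
Subsquare: 1.1063/0.0833333 → 13 → n, 0.9940/0.0416667 → 23 → x; chars nx.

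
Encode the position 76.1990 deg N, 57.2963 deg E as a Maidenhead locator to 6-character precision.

LQ86pe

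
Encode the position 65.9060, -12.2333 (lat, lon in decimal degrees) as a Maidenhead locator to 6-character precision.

IP35vv

Shift to the Maidenhead origin (180°W, 90°S): lon 167.7667, lat 155.9060.
Field (20°×10°, letters A–R): lon ⌊167.7667/20⌋ = 8 → I; lat ⌊155.9060/10⌋ = 15 → P.
Square (2°×1°, digits 0–9): lon ⌊7.7667/2⌋ = 3; lat ⌊5.9060/1⌋ = 5.
Subsquare (5′×2.5′, letters a–x): lon ⌊1.7667/0.0833333⌋ = 21 → v; lat ⌊0.9060/0.0416667⌋ = 21 → v.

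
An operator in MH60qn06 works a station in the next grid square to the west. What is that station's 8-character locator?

MH60pn96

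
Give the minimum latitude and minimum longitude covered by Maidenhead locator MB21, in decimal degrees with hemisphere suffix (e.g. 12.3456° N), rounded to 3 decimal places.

79.000° S, 64.000° E

Field M=12, B=1: +12·20° lon, +1·10° lat → SW at lon 60°, lat -80°.
Square 2, 1: +2·2° lon, +1·1° lat → SW at lon 64°, lat -79°.
latitude 79.000° S, longitude 64.000° E.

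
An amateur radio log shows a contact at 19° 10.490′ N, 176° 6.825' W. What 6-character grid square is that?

AK19we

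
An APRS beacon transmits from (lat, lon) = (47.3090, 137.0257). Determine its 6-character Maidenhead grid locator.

PN87mh

Offset from 180°W / 90°S: lon 317.0257°, lat 137.3090°.
Field: lon ⌊317.0257/20⌋ = 15 → P; lat ⌊137.3090/10⌋ = 13 → N.
Square: lon ⌊17.0257/2⌋ = 8; lat ⌊7.3090/1⌋ = 7.
Subsquare: lon ⌊1.0257/0.0833333⌋ = 12 → m; lat ⌊0.3090/0.0416667⌋ = 7 → h.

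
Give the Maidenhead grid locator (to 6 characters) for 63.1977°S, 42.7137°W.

GC86pt

Add 180° to longitude and 90° to latitude: 137.2863, 26.8023.
Field: lon ⌊137.2863/20⌋ = 6 → G; lat ⌊26.8023/10⌋ = 2 → C.
Square: lon ⌊17.2863/2⌋ = 8; lat ⌊6.8023/1⌋ = 6.
Subsquare: lon ⌊1.2863/0.0833333⌋ = 15 → p; lat ⌊0.8023/0.0416667⌋ = 19 → t.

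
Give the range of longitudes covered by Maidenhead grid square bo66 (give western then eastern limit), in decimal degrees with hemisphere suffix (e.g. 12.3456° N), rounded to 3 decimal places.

Field B=1, O=14: +1·20° lon, +14·10° lat → SW at lon -160°, lat 50°.
Square 6, 6: +6·2° lon, +6·1° lat → SW at lon -148°, lat 56°.
Cell spans 2° lon × 1° lat.
west 148.000° W, east 146.000° W.

148.000° W, 146.000° W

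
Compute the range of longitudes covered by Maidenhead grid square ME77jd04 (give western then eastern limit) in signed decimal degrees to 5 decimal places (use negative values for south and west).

74.75000, 74.75833

Field M=12, E=4: +12·20° lon, +4·10° lat → SW at lon 60°, lat -50°.
Square 7, 7: +7·2° lon, +7·1° lat → SW at lon 74°, lat -43°.
Subsquare j=9, d=3: +9·0.0833333° lon, +3·0.0416667° lat → SW at lon 74.75°, lat -42.875°.
Extended square 0, 4: +0·0.00833333° lon, +4·0.00416667° lat → SW at lon 74.75°, lat -42.8583°.
Cell spans 0.00833333° lon × 0.00416667° lat.
west 74.75000, east 74.75833.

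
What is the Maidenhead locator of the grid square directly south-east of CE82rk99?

CE82sk08

Longitude extended square 9; +1 → 10, wraps to 0, carry into subsquare.
Longitude subsquare r = 17; +1 → 18 = s.
Latitude extended square 9; −1 → 8.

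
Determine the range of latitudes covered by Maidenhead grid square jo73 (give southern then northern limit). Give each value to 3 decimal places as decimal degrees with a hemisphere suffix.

Field J=9, O=14: +9·20° lon, +14·10° lat → SW at lon 0°, lat 50°.
Square 7, 3: +7·2° lon, +3·1° lat → SW at lon 14°, lat 53°.
Cell spans 2° lon × 1° lat.
south 53.000° N, north 54.000° N.

53.000° N, 54.000° N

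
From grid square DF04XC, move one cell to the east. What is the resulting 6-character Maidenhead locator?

Longitude subsquare x = 23; +1 → 24, wraps to 0 = a, carry into square.
Longitude square 0; +1 → 1.
The latitude characters are unchanged.

DF14ac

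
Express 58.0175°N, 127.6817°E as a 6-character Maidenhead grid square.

PO38ua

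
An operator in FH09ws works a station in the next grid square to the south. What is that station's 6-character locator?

Latitude subsquare s = 18; −1 → 17 = r.
The longitude characters are unchanged.

FH09wr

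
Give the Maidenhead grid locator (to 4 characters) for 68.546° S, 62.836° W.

FC81

Shift to the Maidenhead origin (180°W, 90°S): lon 117.16, lat 21.45.
Field: 117.16/20 → 5 → F, 21.45/10 → 2 → C; chars FC.
Square: 17.16/2 → 8, 1.45/1 → 1; chars 81.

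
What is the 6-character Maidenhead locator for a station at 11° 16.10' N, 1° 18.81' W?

IK91ig

Offset from 180°W / 90°S: lon 178.6865°, lat 101.2683°.
Field: lon ⌊178.6865/20⌋ = 8 → I; lat ⌊101.2683/10⌋ = 10 → K.
Square: lon ⌊18.6865/2⌋ = 9; lat ⌊1.2683/1⌋ = 1.
Subsquare: lon ⌊0.6865/0.0833333⌋ = 8 → i; lat ⌊0.2683/0.0416667⌋ = 6 → g.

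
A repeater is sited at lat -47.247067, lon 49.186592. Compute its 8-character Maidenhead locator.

Offset from 180°W / 90°S: lon 229.18659°, lat 42.75293°.
Field: 229.18659/20 → 11 → L, 42.75293/10 → 4 → E; chars LE.
Square: 9.18659/2 → 4, 2.75293/1 → 2; chars 42.
Subsquare: 1.18659/0.0833333 → 14 → o, 0.75293/0.0416667 → 18 → s; chars os.
Extended square: 0.01993/0.00833333 → 2, 0.00293/0.00416667 → 0; chars 20.

LE42os20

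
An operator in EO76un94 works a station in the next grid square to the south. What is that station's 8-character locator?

EO76un93

Latitude extended square 4; −1 → 3.
The longitude characters are unchanged.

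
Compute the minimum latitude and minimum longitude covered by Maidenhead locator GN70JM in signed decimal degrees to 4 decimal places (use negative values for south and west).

Field G=6, N=13: +6·20° lon, +13·10° lat → SW at lon -60°, lat 40°.
Square 7, 0: +7·2° lon, +0·1° lat → SW at lon -46°, lat 40°.
Subsquare j=9, m=12: +9·0.0833333° lon, +12·0.0416667° lat → SW at lon -45.25°, lat 40.5°.
latitude 40.5000, longitude -45.2500.

40.5000, -45.2500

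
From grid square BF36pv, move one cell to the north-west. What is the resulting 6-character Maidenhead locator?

Longitude subsquare p = 15; −1 → 14 = o.
Latitude subsquare v = 21; +1 → 22 = w.

BF36ow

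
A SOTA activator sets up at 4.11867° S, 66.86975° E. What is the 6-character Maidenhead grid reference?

Offset from 180°W / 90°S: lon 246.8698°, lat 85.8813°.
Field: lon ⌊246.8698/20⌋ = 12 → M; lat ⌊85.8813/10⌋ = 8 → I.
Square: lon ⌊6.8698/2⌋ = 3; lat ⌊5.8813/1⌋ = 5.
Subsquare: lon ⌊0.8698/0.0833333⌋ = 10 → k; lat ⌊0.8813/0.0416667⌋ = 21 → v.

MI35kv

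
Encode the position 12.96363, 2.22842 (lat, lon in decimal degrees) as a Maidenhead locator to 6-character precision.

Shift to the Maidenhead origin (180°W, 90°S): lon 182.2284, lat 102.9636.
Field: lon ⌊182.2284/20⌋ = 9 → J; lat ⌊102.9636/10⌋ = 10 → K.
Square: lon ⌊2.2284/2⌋ = 1; lat ⌊2.9636/1⌋ = 2.
Subsquare: lon ⌊0.2284/0.0833333⌋ = 2 → c; lat ⌊0.9636/0.0416667⌋ = 23 → x.

JK12cx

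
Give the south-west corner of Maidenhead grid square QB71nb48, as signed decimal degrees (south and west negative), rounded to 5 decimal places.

Field Q=16, B=1: +16·20° lon, +1·10° lat → SW at lon 140°, lat -80°.
Square 7, 1: +7·2° lon, +1·1° lat → SW at lon 154°, lat -79°.
Subsquare n=13, b=1: +13·0.0833333° lon, +1·0.0416667° lat → SW at lon 155.083°, lat -78.9583°.
Extended square 4, 8: +4·0.00833333° lon, +8·0.00416667° lat → SW at lon 155.117°, lat -78.925°.
latitude -78.92500, longitude 155.11667.

-78.92500, 155.11667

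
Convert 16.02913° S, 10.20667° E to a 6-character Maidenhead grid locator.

JH53cx

Shift to the Maidenhead origin (180°W, 90°S): lon 190.2067, lat 73.9709.
Field (20°×10°, letters A–R): lon ⌊190.2067/20⌋ = 9 → J; lat ⌊73.9709/10⌋ = 7 → H.
Square (2°×1°, digits 0–9): lon ⌊10.2067/2⌋ = 5; lat ⌊3.9709/1⌋ = 3.
Subsquare (5′×2.5′, letters a–x): lon ⌊0.2067/0.0833333⌋ = 2 → c; lat ⌊0.9709/0.0416667⌋ = 23 → x.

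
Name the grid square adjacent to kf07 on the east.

KF17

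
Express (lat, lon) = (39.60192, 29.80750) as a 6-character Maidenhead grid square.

Shift to the Maidenhead origin (180°W, 90°S): lon 209.8075, lat 129.6019.
Field (20°×10°, letters A–R): 209.8075/20 → 10 → K, 129.6019/10 → 12 → M; chars KM.
Square (2°×1°, digits 0–9): 9.8075/2 → 4, 9.6019/1 → 9; chars 49.
Subsquare (5′×2.5′, letters a–x): 1.8075/0.0833333 → 21 → v, 0.6019/0.0416667 → 14 → o; chars vo.

KM49vo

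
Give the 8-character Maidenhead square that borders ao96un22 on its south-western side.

AO96un11

Longitude extended square 2; −1 → 1.
Latitude extended square 2; −1 → 1.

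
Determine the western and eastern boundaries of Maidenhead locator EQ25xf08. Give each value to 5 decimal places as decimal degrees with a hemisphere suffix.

Field E=4, Q=16: +4·20° lon, +16·10° lat → SW at lon -100°, lat 70°.
Square 2, 5: +2·2° lon, +5·1° lat → SW at lon -96°, lat 75°.
Subsquare x=23, f=5: +23·0.0833333° lon, +5·0.0416667° lat → SW at lon -94.0833°, lat 75.2083°.
Extended square 0, 8: +0·0.00833333° lon, +8·0.00416667° lat → SW at lon -94.0833°, lat 75.2417°.
Cell spans 0.00833333° lon × 0.00416667° lat.
west 94.08333° W, east 94.07500° W.

94.08333° W, 94.07500° W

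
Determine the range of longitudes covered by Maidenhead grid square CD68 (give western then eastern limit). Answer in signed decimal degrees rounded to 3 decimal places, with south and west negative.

Field C=2, D=3: +2·20° lon, +3·10° lat → SW at lon -140°, lat -60°.
Square 6, 8: +6·2° lon, +8·1° lat → SW at lon -128°, lat -52°.
Cell spans 2° lon × 1° lat.
west -128.000, east -126.000.

-128.000, -126.000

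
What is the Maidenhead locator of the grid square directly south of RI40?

RH49

Latitude square 0; −1 → -1, wraps to 9, carry into field.
Latitude field I = 8; −1 → 7 = H.
The longitude characters are unchanged.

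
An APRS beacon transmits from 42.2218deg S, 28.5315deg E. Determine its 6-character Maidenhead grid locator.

Shift to the Maidenhead origin (180°W, 90°S): lon 208.5315, lat 47.7782.
Field: lon ⌊208.5315/20⌋ = 10 → K; lat ⌊47.7782/10⌋ = 4 → E.
Square: lon ⌊8.5315/2⌋ = 4; lat ⌊7.7782/1⌋ = 7.
Subsquare: lon ⌊0.5315/0.0833333⌋ = 6 → g; lat ⌊0.7782/0.0416667⌋ = 18 → s.

KE47gs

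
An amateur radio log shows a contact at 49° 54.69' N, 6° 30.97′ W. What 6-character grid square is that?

Add 180° to longitude and 90° to latitude: 173.4838, 139.9115.
Field (20°×10°, letters A–R): 173.4838/20 → 8 → I, 139.9115/10 → 13 → N; chars IN.
Square (2°×1°, digits 0–9): 13.4838/2 → 6, 9.9115/1 → 9; chars 69.
Subsquare (5′×2.5′, letters a–x): 1.4838/0.0833333 → 17 → r, 0.9115/0.0416667 → 21 → v; chars rv.

IN69rv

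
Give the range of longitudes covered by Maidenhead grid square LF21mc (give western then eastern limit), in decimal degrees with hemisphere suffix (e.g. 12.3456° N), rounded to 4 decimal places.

45.0000° E, 45.0833° E

Field L=11, F=5: +11·20° lon, +5·10° lat → SW at lon 40°, lat -40°.
Square 2, 1: +2·2° lon, +1·1° lat → SW at lon 44°, lat -39°.
Subsquare m=12, c=2: +12·0.0833333° lon, +2·0.0416667° lat → SW at lon 45°, lat -38.9167°.
Cell spans 0.0833333° lon × 0.0416667° lat.
west 45.0000° E, east 45.0833° E.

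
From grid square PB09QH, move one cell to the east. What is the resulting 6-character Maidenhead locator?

Longitude subsquare q = 16; +1 → 17 = r.
The latitude characters are unchanged.

PB09rh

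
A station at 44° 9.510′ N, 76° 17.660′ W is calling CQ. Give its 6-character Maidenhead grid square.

FN14ud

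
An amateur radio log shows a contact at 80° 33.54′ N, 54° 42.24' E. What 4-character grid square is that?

Shift to the Maidenhead origin (180°W, 90°S): lon 234.70, lat 170.56.
Field: lon ⌊234.70/20⌋ = 11 → L; lat ⌊170.56/10⌋ = 17 → R.
Square: lon ⌊14.70/2⌋ = 7; lat ⌊0.56/1⌋ = 0.

LR70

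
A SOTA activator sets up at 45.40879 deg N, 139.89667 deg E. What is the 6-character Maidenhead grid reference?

PN95wj

Add 180° to longitude and 90° to latitude: 319.8967, 135.4088.
Field: 319.8967/20 → 15 → P, 135.4088/10 → 13 → N; chars PN.
Square: 19.8967/2 → 9, 5.4088/1 → 5; chars 95.
Subsquare: 1.8967/0.0833333 → 22 → w, 0.4088/0.0416667 → 9 → j; chars wj.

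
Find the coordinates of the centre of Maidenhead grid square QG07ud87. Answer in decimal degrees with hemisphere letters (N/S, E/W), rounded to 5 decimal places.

Field Q=16, G=6: +16·20° lon, +6·10° lat → SW at lon 140°, lat -30°.
Square 0, 7: +0·2° lon, +7·1° lat → SW at lon 140°, lat -23°.
Subsquare u=20, d=3: +20·0.0833333° lon, +3·0.0416667° lat → SW at lon 141.667°, lat -22.875°.
Extended square 8, 7: +8·0.00833333° lon, +7·0.00416667° lat → SW at lon 141.733°, lat -22.8458°.
Cell spans 0.00833333° lon × 0.00416667° lat. Centre is SW corner plus half of each.
latitude 22.84375° S, longitude 141.73750° E.

22.84375° S, 141.73750° E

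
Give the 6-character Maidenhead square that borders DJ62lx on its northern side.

Latitude subsquare x = 23; +1 → 24, wraps to 0 = a, carry into square.
Latitude square 2; +1 → 3.
The longitude characters are unchanged.

DJ63la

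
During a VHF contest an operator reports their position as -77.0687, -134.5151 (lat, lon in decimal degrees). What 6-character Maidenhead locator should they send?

CB22rw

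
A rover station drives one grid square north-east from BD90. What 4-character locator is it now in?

Longitude square 9; +1 → 10, wraps to 0, carry into field.
Longitude field B = 1; +1 → 2 = C.
Latitude square 0; +1 → 1.

CD01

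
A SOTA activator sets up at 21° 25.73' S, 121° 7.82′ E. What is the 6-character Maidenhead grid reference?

PG08nn

Offset from 180°W / 90°S: lon 301.1303°, lat 68.5712°.
Field (20°×10°, letters A–R): lon ⌊301.1303/20⌋ = 15 → P; lat ⌊68.5712/10⌋ = 6 → G.
Square (2°×1°, digits 0–9): lon ⌊1.1303/2⌋ = 0; lat ⌊8.5712/1⌋ = 8.
Subsquare (5′×2.5′, letters a–x): lon ⌊1.1303/0.0833333⌋ = 13 → n; lat ⌊0.5712/0.0416667⌋ = 13 → n.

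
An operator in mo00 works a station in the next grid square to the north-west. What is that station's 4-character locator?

LO91

Longitude square 0; −1 → -1, wraps to 9, carry into field.
Longitude field M = 12; −1 → 11 = L.
Latitude square 0; +1 → 1.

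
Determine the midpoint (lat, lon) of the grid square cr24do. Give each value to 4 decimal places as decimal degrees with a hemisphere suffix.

84.6042° N, 135.7083° W

Field C=2, R=17: +2·20° lon, +17·10° lat → SW at lon -140°, lat 80°.
Square 2, 4: +2·2° lon, +4·1° lat → SW at lon -136°, lat 84°.
Subsquare d=3, o=14: +3·0.0833333° lon, +14·0.0416667° lat → SW at lon -135.75°, lat 84.5833°.
Cell spans 0.0833333° lon × 0.0416667° lat. Centre is SW corner plus half of each.
latitude 84.6042° N, longitude 135.7083° W.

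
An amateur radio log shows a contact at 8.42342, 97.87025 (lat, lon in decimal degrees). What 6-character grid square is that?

NJ88wk

Add 180° to longitude and 90° to latitude: 277.8702, 98.4234.
Field: 277.8702/20 → 13 → N, 98.4234/10 → 9 → J; chars NJ.
Square: 17.8702/2 → 8, 8.4234/1 → 8; chars 88.
Subsquare: 1.8702/0.0833333 → 22 → w, 0.4234/0.0416667 → 10 → k; chars wk.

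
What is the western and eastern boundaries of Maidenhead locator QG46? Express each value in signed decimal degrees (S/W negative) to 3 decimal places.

148.000, 150.000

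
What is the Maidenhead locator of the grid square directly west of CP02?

BP92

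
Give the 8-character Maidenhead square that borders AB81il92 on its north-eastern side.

AB81jl03

Longitude extended square 9; +1 → 10, wraps to 0, carry into subsquare.
Longitude subsquare i = 8; +1 → 9 = j.
Latitude extended square 2; +1 → 3.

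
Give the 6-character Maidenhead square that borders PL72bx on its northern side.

Latitude subsquare x = 23; +1 → 24, wraps to 0 = a, carry into square.
Latitude square 2; +1 → 3.
The longitude characters are unchanged.

PL73ba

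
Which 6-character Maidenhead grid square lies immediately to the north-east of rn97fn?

RN97go

Longitude subsquare f = 5; +1 → 6 = g.
Latitude subsquare n = 13; +1 → 14 = o.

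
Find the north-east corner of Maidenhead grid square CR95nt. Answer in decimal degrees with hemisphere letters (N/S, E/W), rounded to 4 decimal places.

85.8333° N, 120.8333° W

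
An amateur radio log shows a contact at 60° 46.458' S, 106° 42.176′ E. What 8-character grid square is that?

Add 180° to longitude and 90° to latitude: 286.70293, 29.22570.
Field: 286.70293/20 → 14 → O, 29.22570/10 → 2 → C; chars OC.
Square: 6.70293/2 → 3, 9.22570/1 → 9; chars 39.
Subsquare: 0.70293/0.0833333 → 8 → i, 0.22570/0.0416667 → 5 → f; chars if.
Extended square: 0.03627/0.00833333 → 4, 0.01737/0.00416667 → 4; chars 44.

OC39if44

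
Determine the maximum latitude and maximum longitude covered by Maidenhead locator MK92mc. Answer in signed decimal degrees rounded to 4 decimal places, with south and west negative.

Field M=12, K=10: +12·20° lon, +10·10° lat → SW at lon 60°, lat 10°.
Square 9, 2: +9·2° lon, +2·1° lat → SW at lon 78°, lat 12°.
Subsquare m=12, c=2: +12·0.0833333° lon, +2·0.0416667° lat → SW at lon 79°, lat 12.0833°.
Cell spans 0.0833333° lon × 0.0416667° lat. NE corner is SW corner plus one full cell.
latitude 12.1250, longitude 79.0833.

12.1250, 79.0833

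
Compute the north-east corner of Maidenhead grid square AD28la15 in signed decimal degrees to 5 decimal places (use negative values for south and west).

Field A=0, D=3: +0·20° lon, +3·10° lat → SW at lon -180°, lat -60°.
Square 2, 8: +2·2° lon, +8·1° lat → SW at lon -176°, lat -52°.
Subsquare l=11, a=0: +11·0.0833333° lon, +0·0.0416667° lat → SW at lon -175.083°, lat -52°.
Extended square 1, 5: +1·0.00833333° lon, +5·0.00416667° lat → SW at lon -175.075°, lat -51.9792°.
Cell spans 0.00833333° lon × 0.00416667° lat. NE corner is SW corner plus one full cell.
latitude -51.97500, longitude -175.06667.

-51.97500, -175.06667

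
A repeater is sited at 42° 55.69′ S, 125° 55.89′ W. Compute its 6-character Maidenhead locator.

CE77ab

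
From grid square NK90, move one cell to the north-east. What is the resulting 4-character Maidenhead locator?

OK01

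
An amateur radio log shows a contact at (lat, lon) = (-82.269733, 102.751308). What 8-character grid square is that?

Shift to the Maidenhead origin (180°W, 90°S): lon 282.75131, lat 7.73027.
Field: lon ⌊282.75131/20⌋ = 14 → O; lat ⌊7.73027/10⌋ = 0 → A.
Square: lon ⌊2.75131/2⌋ = 1; lat ⌊7.73027/1⌋ = 7.
Subsquare: lon ⌊0.75131/0.0833333⌋ = 9 → j; lat ⌊0.73027/0.0416667⌋ = 17 → r.
Extended square: lon ⌊0.00131/0.00833333⌋ = 0; lat ⌊0.02193/0.00416667⌋ = 5.

OA17jr05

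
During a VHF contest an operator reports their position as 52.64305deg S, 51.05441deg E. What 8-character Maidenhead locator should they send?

Add 180° to longitude and 90° to latitude: 231.05441, 37.35695.
Field: lon ⌊231.05441/20⌋ = 11 → L; lat ⌊37.35695/10⌋ = 3 → D.
Square: lon ⌊11.05441/2⌋ = 5; lat ⌊7.35695/1⌋ = 7.
Subsquare: lon ⌊1.05441/0.0833333⌋ = 12 → m; lat ⌊0.35695/0.0416667⌋ = 8 → i.
Extended square: lon ⌊0.05441/0.00833333⌋ = 6; lat ⌊0.02362/0.00416667⌋ = 5.

LD57mi65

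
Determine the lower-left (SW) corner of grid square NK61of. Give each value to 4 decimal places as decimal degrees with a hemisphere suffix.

Field N=13, K=10: +13·20° lon, +10·10° lat → SW at lon 80°, lat 10°.
Square 6, 1: +6·2° lon, +1·1° lat → SW at lon 92°, lat 11°.
Subsquare o=14, f=5: +14·0.0833333° lon, +5·0.0416667° lat → SW at lon 93.1667°, lat 11.2083°.
latitude 11.2083° N, longitude 93.1667° E.

11.2083° N, 93.1667° E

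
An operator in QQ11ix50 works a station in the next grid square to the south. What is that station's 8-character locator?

QQ11iw59

Latitude extended square 0; −1 → -1, wraps to 9, carry into subsquare.
Latitude subsquare x = 23; −1 → 22 = w.
The longitude characters are unchanged.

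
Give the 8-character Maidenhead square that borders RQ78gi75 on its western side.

Longitude extended square 7; −1 → 6.
The latitude characters are unchanged.

RQ78gi65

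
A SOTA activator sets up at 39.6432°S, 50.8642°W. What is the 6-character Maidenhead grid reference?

GF40ni

Add 180° to longitude and 90° to latitude: 129.1358, 50.3568.
Field (20°×10°, letters A–R): 129.1358/20 → 6 → G, 50.3568/10 → 5 → F; chars GF.
Square (2°×1°, digits 0–9): 9.1358/2 → 4, 0.3568/1 → 0; chars 40.
Subsquare (5′×2.5′, letters a–x): 1.1358/0.0833333 → 13 → n, 0.3568/0.0416667 → 8 → i; chars ni.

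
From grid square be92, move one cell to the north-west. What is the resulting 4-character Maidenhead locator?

BE83

Longitude square 9; −1 → 8.
Latitude square 2; +1 → 3.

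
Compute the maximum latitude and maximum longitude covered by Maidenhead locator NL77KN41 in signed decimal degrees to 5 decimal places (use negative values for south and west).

27.55000, 94.87500

Field N=13, L=11: +13·20° lon, +11·10° lat → SW at lon 80°, lat 20°.
Square 7, 7: +7·2° lon, +7·1° lat → SW at lon 94°, lat 27°.
Subsquare k=10, n=13: +10·0.0833333° lon, +13·0.0416667° lat → SW at lon 94.8333°, lat 27.5417°.
Extended square 4, 1: +4·0.00833333° lon, +1·0.00416667° lat → SW at lon 94.8667°, lat 27.5458°.
Cell spans 0.00833333° lon × 0.00416667° lat. NE corner is SW corner plus one full cell.
latitude 27.55000, longitude 94.87500.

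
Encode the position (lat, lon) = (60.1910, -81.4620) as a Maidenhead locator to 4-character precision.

Shift to the Maidenhead origin (180°W, 90°S): lon 98.54, lat 150.19.
Field: 98.54/20 → 4 → E, 150.19/10 → 15 → P; chars EP.
Square: 18.54/2 → 9, 0.19/1 → 0; chars 90.

EP90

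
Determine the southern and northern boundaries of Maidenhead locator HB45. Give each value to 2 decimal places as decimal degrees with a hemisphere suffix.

Field H=7, B=1: +7·20° lon, +1·10° lat → SW at lon -40°, lat -80°.
Square 4, 5: +4·2° lon, +5·1° lat → SW at lon -32°, lat -75°.
Cell spans 2° lon × 1° lat.
south 75.00° S, north 74.00° S.

75.00° S, 74.00° S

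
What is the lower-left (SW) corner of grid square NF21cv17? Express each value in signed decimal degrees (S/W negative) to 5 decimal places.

-38.09583, 84.17500

Field N=13, F=5: +13·20° lon, +5·10° lat → SW at lon 80°, lat -40°.
Square 2, 1: +2·2° lon, +1·1° lat → SW at lon 84°, lat -39°.
Subsquare c=2, v=21: +2·0.0833333° lon, +21·0.0416667° lat → SW at lon 84.1667°, lat -38.125°.
Extended square 1, 7: +1·0.00833333° lon, +7·0.00416667° lat → SW at lon 84.175°, lat -38.0958°.
latitude -38.09583, longitude 84.17500.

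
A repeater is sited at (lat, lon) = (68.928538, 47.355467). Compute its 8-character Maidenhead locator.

LP38qw22

Shift to the Maidenhead origin (180°W, 90°S): lon 227.35547, lat 158.92854.
Field: lon ⌊227.35547/20⌋ = 11 → L; lat ⌊158.92854/10⌋ = 15 → P.
Square: lon ⌊7.35547/2⌋ = 3; lat ⌊8.92854/1⌋ = 8.
Subsquare: lon ⌊1.35547/0.0833333⌋ = 16 → q; lat ⌊0.92854/0.0416667⌋ = 22 → w.
Extended square: lon ⌊0.02213/0.00833333⌋ = 2; lat ⌊0.01187/0.00416667⌋ = 2.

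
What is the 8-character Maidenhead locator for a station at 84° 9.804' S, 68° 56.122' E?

MA45lu20

Shift to the Maidenhead origin (180°W, 90°S): lon 248.93537, lat 5.83660.
Field: lon ⌊248.93537/20⌋ = 12 → M; lat ⌊5.83660/10⌋ = 0 → A.
Square: lon ⌊8.93537/2⌋ = 4; lat ⌊5.83660/1⌋ = 5.
Subsquare: lon ⌊0.93537/0.0833333⌋ = 11 → l; lat ⌊0.83660/0.0416667⌋ = 20 → u.
Extended square: lon ⌊0.01870/0.00833333⌋ = 2; lat ⌊0.00327/0.00416667⌋ = 0.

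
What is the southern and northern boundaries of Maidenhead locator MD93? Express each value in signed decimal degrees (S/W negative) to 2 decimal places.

-57.00, -56.00

Field M=12, D=3: +12·20° lon, +3·10° lat → SW at lon 60°, lat -60°.
Square 9, 3: +9·2° lon, +3·1° lat → SW at lon 78°, lat -57°.
Cell spans 2° lon × 1° lat.
south -57.00, north -56.00.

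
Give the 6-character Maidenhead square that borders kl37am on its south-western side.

Longitude subsquare a = 0; −1 → -1, wraps to 23 = x, carry into square.
Longitude square 3; −1 → 2.
Latitude subsquare m = 12; −1 → 11 = l.

KL27xl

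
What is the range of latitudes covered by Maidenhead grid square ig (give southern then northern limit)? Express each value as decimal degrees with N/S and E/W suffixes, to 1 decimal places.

30.0° S, 20.0° S

Field I=8, G=6: +8·20° lon, +6·10° lat → SW at lon -20°, lat -30°.
Cell spans 20° lon × 10° lat.
south 30.0° S, north 20.0° S.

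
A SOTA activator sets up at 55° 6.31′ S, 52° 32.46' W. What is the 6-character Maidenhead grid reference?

Shift to the Maidenhead origin (180°W, 90°S): lon 127.4590, lat 34.8948.
Field: lon ⌊127.4590/20⌋ = 6 → G; lat ⌊34.8948/10⌋ = 3 → D.
Square: lon ⌊7.4590/2⌋ = 3; lat ⌊4.8948/1⌋ = 4.
Subsquare: lon ⌊1.4590/0.0833333⌋ = 17 → r; lat ⌊0.8948/0.0416667⌋ = 21 → v.

GD34rv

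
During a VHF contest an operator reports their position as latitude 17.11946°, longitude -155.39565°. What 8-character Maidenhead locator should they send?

Offset from 180°W / 90°S: lon 24.60435°, lat 107.11946°.
Field (20°×10°, letters A–R): 24.60435/20 → 1 → B, 107.11946/10 → 10 → K; chars BK.
Square (2°×1°, digits 0–9): 4.60435/2 → 2, 7.11946/1 → 7; chars 27.
Subsquare (5′×2.5′, letters a–x): 0.60435/0.0833333 → 7 → h, 0.11946/0.0416667 → 2 → c; chars hc.
Extended square (30″×15″, digits 0–9): 0.02102/0.00833333 → 2, 0.03613/0.00416667 → 8; chars 28.

BK27hc28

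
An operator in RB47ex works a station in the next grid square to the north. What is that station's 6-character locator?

Latitude subsquare x = 23; +1 → 24, wraps to 0 = a, carry into square.
Latitude square 7; +1 → 8.
The longitude characters are unchanged.

RB48ea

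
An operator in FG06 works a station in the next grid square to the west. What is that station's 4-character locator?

EG96

Longitude square 0; −1 → -1, wraps to 9, carry into field.
Longitude field F = 5; −1 → 4 = E.
The latitude characters are unchanged.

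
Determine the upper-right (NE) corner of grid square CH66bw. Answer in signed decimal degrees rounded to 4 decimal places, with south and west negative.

-13.0417, -127.8333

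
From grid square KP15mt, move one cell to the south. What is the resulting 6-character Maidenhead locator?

KP15ms

Latitude subsquare t = 19; −1 → 18 = s.
The longitude characters are unchanged.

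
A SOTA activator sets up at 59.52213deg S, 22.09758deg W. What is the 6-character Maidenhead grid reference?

HD80wl

Offset from 180°W / 90°S: lon 157.9024°, lat 30.4779°.
Field: lon ⌊157.9024/20⌋ = 7 → H; lat ⌊30.4779/10⌋ = 3 → D.
Square: lon ⌊17.9024/2⌋ = 8; lat ⌊0.4779/1⌋ = 0.
Subsquare: lon ⌊1.9024/0.0833333⌋ = 22 → w; lat ⌊0.4779/0.0416667⌋ = 11 → l.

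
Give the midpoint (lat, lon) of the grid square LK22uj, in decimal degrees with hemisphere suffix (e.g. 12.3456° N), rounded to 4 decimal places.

12.3958° N, 45.7083° E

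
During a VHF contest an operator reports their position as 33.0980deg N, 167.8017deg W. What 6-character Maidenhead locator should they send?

Shift to the Maidenhead origin (180°W, 90°S): lon 12.1983, lat 123.0980.
Field: 12.1983/20 → 0 → A, 123.0980/10 → 12 → M; chars AM.
Square: 12.1983/2 → 6, 3.0980/1 → 3; chars 63.
Subsquare: 0.1983/0.0833333 → 2 → c, 0.0980/0.0416667 → 2 → c; chars cc.

AM63cc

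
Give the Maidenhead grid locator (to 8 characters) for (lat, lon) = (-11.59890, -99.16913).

EH08jj96

Add 180° to longitude and 90° to latitude: 80.83087, 78.40110.
Field: 80.83087/20 → 4 → E, 78.40110/10 → 7 → H; chars EH.
Square: 0.83087/2 → 0, 8.40110/1 → 8; chars 08.
Subsquare: 0.83087/0.0833333 → 9 → j, 0.40110/0.0416667 → 9 → j; chars jj.
Extended square: 0.08087/0.00833333 → 9, 0.02610/0.00416667 → 6; chars 96.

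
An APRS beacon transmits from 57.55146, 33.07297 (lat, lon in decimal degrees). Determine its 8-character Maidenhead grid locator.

KO67mn82

Add 180° to longitude and 90° to latitude: 213.07297, 147.55146.
Field: 213.07297/20 → 10 → K, 147.55146/10 → 14 → O; chars KO.
Square: 13.07297/2 → 6, 7.55146/1 → 7; chars 67.
Subsquare: 1.07297/0.0833333 → 12 → m, 0.55146/0.0416667 → 13 → n; chars mn.
Extended square: 0.07297/0.00833333 → 8, 0.00979/0.00416667 → 2; chars 82.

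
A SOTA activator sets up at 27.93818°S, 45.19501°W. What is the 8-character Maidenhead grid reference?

GG72jb64

Add 180° to longitude and 90° to latitude: 134.80499, 62.06182.
Field: 134.80499/20 → 6 → G, 62.06182/10 → 6 → G; chars GG.
Square: 14.80499/2 → 7, 2.06182/1 → 2; chars 72.
Subsquare: 0.80499/0.0833333 → 9 → j, 0.06182/0.0416667 → 1 → b; chars jb.
Extended square: 0.05499/0.00833333 → 6, 0.02015/0.00416667 → 4; chars 64.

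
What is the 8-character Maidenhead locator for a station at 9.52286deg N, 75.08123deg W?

Offset from 180°W / 90°S: lon 104.91877°, lat 99.52286°.
Field (20°×10°, letters A–R): lon ⌊104.91877/20⌋ = 5 → F; lat ⌊99.52286/10⌋ = 9 → J.
Square (2°×1°, digits 0–9): lon ⌊4.91877/2⌋ = 2; lat ⌊9.52286/1⌋ = 9.
Subsquare (5′×2.5′, letters a–x): lon ⌊0.91877/0.0833333⌋ = 11 → l; lat ⌊0.52286/0.0416667⌋ = 12 → m.
Extended square (30″×15″, digits 0–9): lon ⌊0.00210/0.00833333⌋ = 0; lat ⌊0.02286/0.00416667⌋ = 5.

FJ29lm05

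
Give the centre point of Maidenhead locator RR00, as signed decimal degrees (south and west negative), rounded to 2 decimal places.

Field R=17, R=17: +17·20° lon, +17·10° lat → SW at lon 160°, lat 80°.
Square 0, 0: +0·2° lon, +0·1° lat → SW at lon 160°, lat 80°.
Cell spans 2° lon × 1° lat. Centre is SW corner plus half of each.
latitude 80.50, longitude 161.00.

80.50, 161.00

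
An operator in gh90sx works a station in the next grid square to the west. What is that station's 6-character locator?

Longitude subsquare s = 18; −1 → 17 = r.
The latitude characters are unchanged.

GH90rx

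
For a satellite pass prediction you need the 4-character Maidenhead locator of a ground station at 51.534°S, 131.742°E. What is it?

Shift to the Maidenhead origin (180°W, 90°S): lon 311.74, lat 38.47.
Field: 311.74/20 → 15 → P, 38.47/10 → 3 → D; chars PD.
Square: 11.74/2 → 5, 8.47/1 → 8; chars 58.

PD58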